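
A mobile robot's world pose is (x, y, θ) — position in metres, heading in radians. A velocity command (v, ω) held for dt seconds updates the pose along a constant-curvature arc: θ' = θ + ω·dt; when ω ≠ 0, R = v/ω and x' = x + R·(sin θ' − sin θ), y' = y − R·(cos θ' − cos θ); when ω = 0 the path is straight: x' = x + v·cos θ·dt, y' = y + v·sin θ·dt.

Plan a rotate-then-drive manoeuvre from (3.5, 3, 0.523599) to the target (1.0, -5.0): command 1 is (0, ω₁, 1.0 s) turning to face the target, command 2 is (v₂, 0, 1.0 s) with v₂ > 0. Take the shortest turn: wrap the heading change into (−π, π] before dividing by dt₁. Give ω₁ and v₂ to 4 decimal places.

ω₁ = -2.3973, v₂ = 8.3815

heading to target = atan2(-5−3, 1−3.5) = -1.8737
Δθ = wrap(-1.8737 − 0.5236) = -2.3973; ω₁ = Δθ/dt₁ = -2.3973
distance = √((1−3.5)² + (-5−3)²) = 8.3815; v₂ = distance/dt₂ = 8.3815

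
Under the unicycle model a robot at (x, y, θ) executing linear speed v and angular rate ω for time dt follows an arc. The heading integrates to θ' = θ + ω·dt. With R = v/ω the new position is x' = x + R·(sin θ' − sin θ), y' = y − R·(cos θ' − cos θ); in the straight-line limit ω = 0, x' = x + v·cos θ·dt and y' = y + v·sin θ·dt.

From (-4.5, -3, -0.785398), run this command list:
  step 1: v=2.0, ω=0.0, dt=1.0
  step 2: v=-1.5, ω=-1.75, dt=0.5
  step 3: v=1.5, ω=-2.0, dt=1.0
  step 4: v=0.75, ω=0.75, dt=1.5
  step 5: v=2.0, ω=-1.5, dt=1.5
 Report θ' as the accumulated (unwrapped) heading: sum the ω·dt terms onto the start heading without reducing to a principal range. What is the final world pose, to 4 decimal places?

step 1: θ'=-0.7854 (straight) → pose (-3.0858, -4.4142, -0.7854)
step 2: θ'=-1.6604 (R=0.8571) → pose (-3.3334, -3.7314, -1.6604)
step 3: θ'=-3.6604 (R=-0.7500) → pose (-4.4523, -4.3156, -3.6604)
step 4: θ'=-2.5354 (R=1.0000) → pose (-5.5179, -4.3622, -2.5354)
step 5: θ'=-4.7854 (R=-1.3333) → pose (-7.6073, -3.1692, -4.7854)

(-7.6073, -3.1692, -4.7854)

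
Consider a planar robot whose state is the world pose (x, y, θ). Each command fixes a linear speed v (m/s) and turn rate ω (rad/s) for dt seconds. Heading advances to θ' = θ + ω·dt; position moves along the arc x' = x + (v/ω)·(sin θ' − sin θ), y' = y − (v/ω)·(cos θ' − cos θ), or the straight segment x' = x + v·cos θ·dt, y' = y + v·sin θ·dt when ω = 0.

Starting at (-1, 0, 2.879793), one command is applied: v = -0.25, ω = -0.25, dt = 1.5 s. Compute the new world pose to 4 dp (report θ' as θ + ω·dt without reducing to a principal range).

(-0.6642, -0.1619, 2.5048)

θ' = 2.8798 + -0.25·1.5 = 2.5048
R = v/ω = -0.25/-0.25 = 1.0000
x' = -1 + 1.0000·(sin 2.5048 − sin 2.8798) = -0.6642
y' = 0 − 1.0000·(cos 2.5048 − cos 2.8798) = -0.1619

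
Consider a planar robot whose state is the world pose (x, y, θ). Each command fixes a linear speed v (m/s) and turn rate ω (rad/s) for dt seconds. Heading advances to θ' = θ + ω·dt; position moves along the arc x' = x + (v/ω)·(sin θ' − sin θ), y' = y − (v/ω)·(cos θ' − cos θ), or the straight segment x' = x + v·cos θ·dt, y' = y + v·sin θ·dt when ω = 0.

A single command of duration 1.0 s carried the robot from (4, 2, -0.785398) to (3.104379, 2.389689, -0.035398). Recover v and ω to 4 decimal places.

Δθ = -0.035398 − -0.785398 = 0.750000
ω = Δθ/dt = 0.750000/1.0 = 0.7500
R = Δx/(sin θ' − sin θ) = -1.3333
v = R·ω = -1.3333·0.7500 = -1.0000

v = -1.0000, ω = 0.7500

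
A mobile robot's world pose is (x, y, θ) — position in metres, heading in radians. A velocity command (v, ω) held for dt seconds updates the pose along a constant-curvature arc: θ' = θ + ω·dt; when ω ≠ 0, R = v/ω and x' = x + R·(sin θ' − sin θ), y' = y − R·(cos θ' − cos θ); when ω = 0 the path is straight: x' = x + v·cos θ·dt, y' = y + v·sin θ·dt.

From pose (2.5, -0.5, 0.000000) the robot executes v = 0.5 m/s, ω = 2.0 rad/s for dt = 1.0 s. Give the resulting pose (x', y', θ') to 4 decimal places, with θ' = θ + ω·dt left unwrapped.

(2.7273, -0.1460, 2.0000)

θ' = 0.0000 + 2.0·1.0 = 2.0000
R = v/ω = 0.5/2.0 = 0.2500
x' = 2.5 + 0.2500·(sin 2.0000 − sin 0.0000) = 2.7273
y' = -0.5 − 0.2500·(cos 2.0000 − cos 0.0000) = -0.1460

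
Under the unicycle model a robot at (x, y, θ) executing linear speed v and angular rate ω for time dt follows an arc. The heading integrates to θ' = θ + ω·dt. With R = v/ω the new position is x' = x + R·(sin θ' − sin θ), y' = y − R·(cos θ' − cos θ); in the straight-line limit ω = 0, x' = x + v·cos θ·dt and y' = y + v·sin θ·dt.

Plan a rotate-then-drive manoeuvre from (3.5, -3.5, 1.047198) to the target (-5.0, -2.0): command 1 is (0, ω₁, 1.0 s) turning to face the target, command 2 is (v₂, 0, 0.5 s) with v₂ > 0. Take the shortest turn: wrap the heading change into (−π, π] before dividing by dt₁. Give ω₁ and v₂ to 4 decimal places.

heading to target = atan2(-2−-3.5, -5−3.5) = 2.9669
Δθ = wrap(2.9669 − 1.0472) = 1.9197; ω₁ = Δθ/dt₁ = 1.9197
distance = √((-5−3.5)² + (-2−-3.5)²) = 8.6313; v₂ = distance/dt₂ = 17.2627

ω₁ = 1.9197, v₂ = 17.2627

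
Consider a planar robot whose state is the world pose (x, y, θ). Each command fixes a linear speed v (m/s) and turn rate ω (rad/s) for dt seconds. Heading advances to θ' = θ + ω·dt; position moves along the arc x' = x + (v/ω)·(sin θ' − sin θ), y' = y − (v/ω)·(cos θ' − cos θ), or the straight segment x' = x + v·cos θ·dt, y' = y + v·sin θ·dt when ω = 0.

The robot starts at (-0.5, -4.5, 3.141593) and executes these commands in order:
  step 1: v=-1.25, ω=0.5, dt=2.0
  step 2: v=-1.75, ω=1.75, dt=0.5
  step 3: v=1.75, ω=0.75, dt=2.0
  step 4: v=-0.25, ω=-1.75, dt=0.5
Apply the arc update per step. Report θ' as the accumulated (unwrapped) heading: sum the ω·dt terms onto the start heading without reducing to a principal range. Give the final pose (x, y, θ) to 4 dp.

(4.3636, -4.0575, 5.6416)

step 1: θ'=4.1416 (R=-2.5000) → pose (1.6037, -3.3508, 4.1416)
step 2: θ'=5.0166 (R=-1.0000) → pose (1.7163, -2.5109, 5.0166)
step 3: θ'=6.5166 (R=2.3333) → pose (4.4822, -4.0821, 6.5166)
step 4: θ'=5.6416 (R=0.1429) → pose (4.3636, -4.0575, 5.6416)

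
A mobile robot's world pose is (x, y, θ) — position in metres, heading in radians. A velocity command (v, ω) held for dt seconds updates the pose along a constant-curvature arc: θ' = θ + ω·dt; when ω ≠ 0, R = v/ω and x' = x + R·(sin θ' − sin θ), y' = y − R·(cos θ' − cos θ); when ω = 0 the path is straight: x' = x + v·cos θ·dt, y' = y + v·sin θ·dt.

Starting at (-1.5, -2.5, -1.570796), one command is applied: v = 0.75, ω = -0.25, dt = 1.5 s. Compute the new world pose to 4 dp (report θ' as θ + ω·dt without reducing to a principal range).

θ' = -1.5708 + -0.25·1.5 = -1.9458
R = v/ω = 0.75/-0.25 = -3.0000
x' = -1.5 + -3.0000·(sin -1.9458 − sin -1.5708) = -1.7085
y' = -2.5 − -3.0000·(cos -1.9458 − cos -1.5708) = -3.5988

(-1.7085, -3.5988, -1.9458)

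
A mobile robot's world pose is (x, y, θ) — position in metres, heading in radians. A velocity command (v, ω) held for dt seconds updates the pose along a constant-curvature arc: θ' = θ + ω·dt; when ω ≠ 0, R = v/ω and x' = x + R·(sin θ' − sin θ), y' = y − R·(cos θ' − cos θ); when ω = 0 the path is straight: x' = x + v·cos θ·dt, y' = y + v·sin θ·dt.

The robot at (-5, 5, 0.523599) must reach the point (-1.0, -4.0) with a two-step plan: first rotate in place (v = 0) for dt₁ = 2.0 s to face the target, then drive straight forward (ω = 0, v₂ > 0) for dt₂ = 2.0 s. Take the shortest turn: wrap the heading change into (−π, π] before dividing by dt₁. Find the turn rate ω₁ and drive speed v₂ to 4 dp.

ω₁ = -0.8381, v₂ = 4.9244

heading to target = atan2(-4−5, -1−-5) = -1.1526
Δθ = wrap(-1.1526 − 0.5236) = -1.6762; ω₁ = Δθ/dt₁ = -0.8381
distance = √((-1−-5)² + (-4−5)²) = 9.8489; v₂ = distance/dt₂ = 4.9244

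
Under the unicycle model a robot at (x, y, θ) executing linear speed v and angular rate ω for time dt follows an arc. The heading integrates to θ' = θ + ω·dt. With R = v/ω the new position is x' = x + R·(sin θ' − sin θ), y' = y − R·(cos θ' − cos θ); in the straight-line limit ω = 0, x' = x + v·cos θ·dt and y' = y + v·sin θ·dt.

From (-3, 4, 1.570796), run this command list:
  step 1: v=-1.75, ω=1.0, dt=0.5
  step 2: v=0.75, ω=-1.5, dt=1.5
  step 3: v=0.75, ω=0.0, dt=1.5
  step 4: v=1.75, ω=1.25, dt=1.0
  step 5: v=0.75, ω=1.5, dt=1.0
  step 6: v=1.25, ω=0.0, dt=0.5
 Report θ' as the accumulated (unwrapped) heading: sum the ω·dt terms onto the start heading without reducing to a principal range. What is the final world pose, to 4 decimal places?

step 1: θ'=2.0708 (R=-1.7500) → pose (-2.7858, 3.1610, 2.0708)
step 2: θ'=-0.1792 (R=-0.5000) → pose (-2.2579, 3.8927, -0.1792)
step 3: θ'=-0.1792 (straight) → pose (-1.1509, 3.6922, -0.1792)
step 4: θ'=1.0708 (R=1.4000) → pose (0.3273, 4.3986, 1.0708)
step 5: θ'=2.5708 (R=0.5000) → pose (0.1586, 5.0590, 2.5708)
step 6: θ'=2.5708 (straight) → pose (-0.3673, 5.3967, 2.5708)

(-0.3673, 5.3967, 2.5708)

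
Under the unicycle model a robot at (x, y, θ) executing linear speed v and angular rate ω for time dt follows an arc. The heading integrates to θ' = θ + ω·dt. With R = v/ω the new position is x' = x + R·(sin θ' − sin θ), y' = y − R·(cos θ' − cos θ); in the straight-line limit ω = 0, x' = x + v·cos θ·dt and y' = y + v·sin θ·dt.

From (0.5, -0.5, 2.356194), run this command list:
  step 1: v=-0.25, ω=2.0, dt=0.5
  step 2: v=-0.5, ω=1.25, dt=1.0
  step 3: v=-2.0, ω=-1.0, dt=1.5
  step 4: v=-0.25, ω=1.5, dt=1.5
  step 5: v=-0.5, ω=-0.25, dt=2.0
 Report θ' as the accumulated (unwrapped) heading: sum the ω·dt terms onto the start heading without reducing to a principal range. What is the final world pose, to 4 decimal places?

(2.7466, 2.7819, 4.8562)

step 1: θ'=3.3562 (R=-0.1250) → pose (0.6150, -0.5337, 3.3562)
step 2: θ'=4.6062 (R=-0.4000) → pose (0.9276, -0.1853, 4.6062)
step 3: θ'=3.1062 (R=2.0000) → pose (2.9871, 1.6014, 3.1062)
step 4: θ'=5.3562 (R=-0.1667) → pose (3.1263, 1.8680, 5.3562)
step 5: θ'=4.8562 (R=2.0000) → pose (2.7466, 2.7819, 4.8562)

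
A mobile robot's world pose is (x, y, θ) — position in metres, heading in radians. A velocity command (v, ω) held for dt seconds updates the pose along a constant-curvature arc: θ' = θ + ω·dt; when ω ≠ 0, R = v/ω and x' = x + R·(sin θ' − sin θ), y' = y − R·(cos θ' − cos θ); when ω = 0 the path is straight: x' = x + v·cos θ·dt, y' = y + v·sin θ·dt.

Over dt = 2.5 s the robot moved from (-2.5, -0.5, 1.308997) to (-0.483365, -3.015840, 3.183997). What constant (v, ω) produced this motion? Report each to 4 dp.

Δθ = 3.183997 − 1.308997 = 1.875000
ω = Δθ/dt = 1.875000/2.5 = 0.7500
R = −Δy/(cos θ' − cos θ) = -2.0000
v = R·ω = -2.0000·0.7500 = -1.5000

v = -1.5000, ω = 0.7500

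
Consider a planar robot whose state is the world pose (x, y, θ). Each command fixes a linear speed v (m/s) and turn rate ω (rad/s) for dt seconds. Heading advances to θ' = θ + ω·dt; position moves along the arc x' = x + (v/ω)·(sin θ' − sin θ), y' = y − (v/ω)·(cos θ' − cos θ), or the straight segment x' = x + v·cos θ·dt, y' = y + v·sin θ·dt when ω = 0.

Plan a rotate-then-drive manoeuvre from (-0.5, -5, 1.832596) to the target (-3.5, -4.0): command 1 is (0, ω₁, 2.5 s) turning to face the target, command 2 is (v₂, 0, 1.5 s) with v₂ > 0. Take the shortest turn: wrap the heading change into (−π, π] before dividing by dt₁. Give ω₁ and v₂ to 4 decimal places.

ω₁ = 0.3949, v₂ = 2.1082

heading to target = atan2(-4−-5, -3.5−-0.5) = 2.8198
Δθ = wrap(2.8198 − 1.8326) = 0.9872; ω₁ = Δθ/dt₁ = 0.3949
distance = √((-3.5−-0.5)² + (-4−-5)²) = 3.1623; v₂ = distance/dt₂ = 2.1082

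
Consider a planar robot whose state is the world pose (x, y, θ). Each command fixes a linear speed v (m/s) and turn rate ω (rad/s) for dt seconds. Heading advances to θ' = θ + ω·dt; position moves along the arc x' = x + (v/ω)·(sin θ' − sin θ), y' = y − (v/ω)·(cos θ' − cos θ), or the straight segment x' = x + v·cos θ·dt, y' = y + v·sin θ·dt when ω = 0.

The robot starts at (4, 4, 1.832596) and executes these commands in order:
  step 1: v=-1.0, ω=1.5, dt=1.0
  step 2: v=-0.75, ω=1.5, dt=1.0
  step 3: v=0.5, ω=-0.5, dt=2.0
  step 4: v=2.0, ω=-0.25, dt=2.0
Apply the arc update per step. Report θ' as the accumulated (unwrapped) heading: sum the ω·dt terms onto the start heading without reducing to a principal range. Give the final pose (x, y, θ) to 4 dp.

step 1: θ'=3.3326 (R=-0.6667) → pose (4.7705, 3.5180, 3.3326)
step 2: θ'=4.8326 (R=-0.5000) → pose (5.1720, 4.0689, 4.8326)
step 3: θ'=3.8326 (R=-1.0000) → pose (4.8165, 3.1783, 3.8326)
step 4: θ'=3.3326 (R=-8.0000) → pose (1.2368, 1.4887, 3.3326)

(1.2368, 1.4887, 3.3326)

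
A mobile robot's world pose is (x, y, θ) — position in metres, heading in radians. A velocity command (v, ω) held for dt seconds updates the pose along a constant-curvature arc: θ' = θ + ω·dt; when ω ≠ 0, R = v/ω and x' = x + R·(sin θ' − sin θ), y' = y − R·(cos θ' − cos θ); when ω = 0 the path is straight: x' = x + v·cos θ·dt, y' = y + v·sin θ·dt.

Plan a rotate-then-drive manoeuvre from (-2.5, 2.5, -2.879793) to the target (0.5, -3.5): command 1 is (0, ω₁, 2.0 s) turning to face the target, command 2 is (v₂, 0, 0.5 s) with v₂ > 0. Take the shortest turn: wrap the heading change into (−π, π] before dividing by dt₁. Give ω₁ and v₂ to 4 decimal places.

ω₁ = 0.8863, v₂ = 13.4164

heading to target = atan2(-3.5−2.5, 0.5−-2.5) = -1.1071
Δθ = wrap(-1.1071 − -2.8798) = 1.7726; ω₁ = Δθ/dt₁ = 0.8863
distance = √((0.5−-2.5)² + (-3.5−2.5)²) = 6.7082; v₂ = distance/dt₂ = 13.4164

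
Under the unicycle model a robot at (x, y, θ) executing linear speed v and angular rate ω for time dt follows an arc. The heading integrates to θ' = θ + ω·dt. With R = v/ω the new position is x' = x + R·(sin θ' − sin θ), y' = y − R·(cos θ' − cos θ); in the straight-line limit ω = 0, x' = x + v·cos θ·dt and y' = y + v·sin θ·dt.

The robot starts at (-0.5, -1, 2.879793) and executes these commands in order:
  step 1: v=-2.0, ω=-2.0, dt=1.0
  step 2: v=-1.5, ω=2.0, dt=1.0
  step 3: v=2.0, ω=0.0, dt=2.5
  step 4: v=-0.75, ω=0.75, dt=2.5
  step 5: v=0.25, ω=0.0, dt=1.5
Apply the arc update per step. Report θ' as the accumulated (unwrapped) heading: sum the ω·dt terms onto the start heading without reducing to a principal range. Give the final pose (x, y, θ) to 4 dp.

(-3.1602, -1.8779, 4.7548)

step 1: θ'=0.8798 (R=1.0000) → pose (0.0118, -2.6032, 0.8798)
step 2: θ'=2.8798 (R=-0.7500) → pose (0.3956, -3.8057, 2.8798)
step 3: θ'=2.8798 (straight) → pose (-4.4340, -2.5116, 2.8798)
step 4: θ'=4.7548 (R=-1.0000) → pose (-3.1761, -1.5033, 4.7548)
step 5: θ'=4.7548 (straight) → pose (-3.1602, -1.8779, 4.7548)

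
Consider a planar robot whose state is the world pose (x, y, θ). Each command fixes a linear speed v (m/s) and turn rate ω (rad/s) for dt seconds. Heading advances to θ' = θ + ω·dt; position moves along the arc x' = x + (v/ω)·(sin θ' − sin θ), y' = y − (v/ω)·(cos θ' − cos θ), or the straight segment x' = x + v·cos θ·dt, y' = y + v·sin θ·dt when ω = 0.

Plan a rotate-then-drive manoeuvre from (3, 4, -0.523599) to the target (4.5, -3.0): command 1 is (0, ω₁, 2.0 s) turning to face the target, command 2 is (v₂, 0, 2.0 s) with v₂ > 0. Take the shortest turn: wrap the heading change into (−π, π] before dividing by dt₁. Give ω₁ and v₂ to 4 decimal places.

heading to target = atan2(-3−4, 4.5−3) = -1.3597
Δθ = wrap(-1.3597 − -0.5236) = -0.8361; ω₁ = Δθ/dt₁ = -0.4181
distance = √((4.5−3)² + (-3−4)²) = 7.1589; v₂ = distance/dt₂ = 3.5795

ω₁ = -0.4181, v₂ = 3.5795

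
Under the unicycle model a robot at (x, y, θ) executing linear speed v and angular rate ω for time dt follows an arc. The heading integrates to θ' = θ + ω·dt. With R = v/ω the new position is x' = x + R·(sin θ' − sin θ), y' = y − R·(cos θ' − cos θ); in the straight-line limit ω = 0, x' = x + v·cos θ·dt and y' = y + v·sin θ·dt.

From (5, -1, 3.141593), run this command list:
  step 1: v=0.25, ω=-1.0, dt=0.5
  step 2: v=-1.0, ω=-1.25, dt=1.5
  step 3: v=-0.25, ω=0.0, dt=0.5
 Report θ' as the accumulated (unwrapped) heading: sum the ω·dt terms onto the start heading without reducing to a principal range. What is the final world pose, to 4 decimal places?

(4.9615, -2.3344, 0.7666)

step 1: θ'=2.6416 (R=-0.2500) → pose (4.8801, -0.9694, 2.6416)
step 2: θ'=0.7666 (R=0.8000) → pose (5.0516, -2.2477, 0.7666)
step 3: θ'=0.7666 (straight) → pose (4.9615, -2.3344, 0.7666)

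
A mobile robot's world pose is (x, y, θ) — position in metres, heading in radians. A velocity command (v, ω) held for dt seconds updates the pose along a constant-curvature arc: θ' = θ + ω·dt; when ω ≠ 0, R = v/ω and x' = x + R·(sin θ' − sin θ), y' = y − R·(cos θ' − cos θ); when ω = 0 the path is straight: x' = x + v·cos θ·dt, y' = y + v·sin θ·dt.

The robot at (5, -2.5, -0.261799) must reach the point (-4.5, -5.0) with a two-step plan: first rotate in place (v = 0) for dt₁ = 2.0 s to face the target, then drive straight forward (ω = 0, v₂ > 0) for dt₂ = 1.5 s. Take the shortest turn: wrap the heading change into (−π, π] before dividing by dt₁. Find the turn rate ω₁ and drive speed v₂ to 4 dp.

heading to target = atan2(-5−-2.5, -4.5−5) = -2.8843
Δθ = wrap(-2.8843 − -0.2618) = -2.6225; ω₁ = Δθ/dt₁ = -1.3112
distance = √((-4.5−5)² + (-5−-2.5)²) = 9.8234; v₂ = distance/dt₂ = 6.5490

ω₁ = -1.3112, v₂ = 6.5490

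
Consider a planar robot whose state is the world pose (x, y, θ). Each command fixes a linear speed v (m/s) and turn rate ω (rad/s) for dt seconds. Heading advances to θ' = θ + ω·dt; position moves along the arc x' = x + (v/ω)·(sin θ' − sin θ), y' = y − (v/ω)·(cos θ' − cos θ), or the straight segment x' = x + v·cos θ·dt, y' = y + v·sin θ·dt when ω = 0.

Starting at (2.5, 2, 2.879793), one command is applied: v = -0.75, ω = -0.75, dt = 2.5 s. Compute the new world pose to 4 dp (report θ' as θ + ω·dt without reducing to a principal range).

(3.0852, 0.4978, 1.0048)

θ' = 2.8798 + -0.75·2.5 = 1.0048
R = v/ω = -0.75/-0.75 = 1.0000
x' = 2.5 + 1.0000·(sin 1.0048 − sin 2.8798) = 3.0852
y' = 2 − 1.0000·(cos 1.0048 − cos 2.8798) = 0.4978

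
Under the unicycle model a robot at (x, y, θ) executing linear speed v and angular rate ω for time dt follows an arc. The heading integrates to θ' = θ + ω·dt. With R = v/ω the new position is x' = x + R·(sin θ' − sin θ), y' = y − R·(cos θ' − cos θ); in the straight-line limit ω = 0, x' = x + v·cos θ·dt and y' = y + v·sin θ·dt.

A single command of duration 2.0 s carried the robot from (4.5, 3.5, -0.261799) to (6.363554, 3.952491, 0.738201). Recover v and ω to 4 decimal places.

v = 1.0000, ω = 0.5000

Δθ = 0.738201 − -0.261799 = 1.000000
ω = Δθ/dt = 1.000000/2.0 = 0.5000
R = Δx/(sin θ' − sin θ) = 2.0000
v = R·ω = 2.0000·0.5000 = 1.0000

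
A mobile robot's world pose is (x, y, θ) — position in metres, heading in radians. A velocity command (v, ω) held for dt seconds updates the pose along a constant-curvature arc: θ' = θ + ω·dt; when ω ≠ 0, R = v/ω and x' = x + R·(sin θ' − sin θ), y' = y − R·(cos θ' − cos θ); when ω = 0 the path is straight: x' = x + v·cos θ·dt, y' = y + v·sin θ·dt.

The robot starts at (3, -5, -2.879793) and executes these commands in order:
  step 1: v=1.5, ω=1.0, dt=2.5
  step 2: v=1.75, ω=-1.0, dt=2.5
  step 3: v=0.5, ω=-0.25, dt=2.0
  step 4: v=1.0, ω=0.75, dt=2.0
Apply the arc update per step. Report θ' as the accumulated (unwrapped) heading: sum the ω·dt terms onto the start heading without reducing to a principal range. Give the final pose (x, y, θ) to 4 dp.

(0.0620, -12.0596, -1.8798)

step 1: θ'=-0.3798 (R=1.5000) → pose (2.8321, -7.8420, -0.3798)
step 2: θ'=-2.8798 (R=-1.7500) → pose (2.6363, -11.1577, -2.8798)
step 3: θ'=-3.3798 (R=-2.0000) → pose (1.6467, -11.1693, -3.3798)
step 4: θ'=-1.8798 (R=1.3333) → pose (0.0620, -12.0596, -1.8798)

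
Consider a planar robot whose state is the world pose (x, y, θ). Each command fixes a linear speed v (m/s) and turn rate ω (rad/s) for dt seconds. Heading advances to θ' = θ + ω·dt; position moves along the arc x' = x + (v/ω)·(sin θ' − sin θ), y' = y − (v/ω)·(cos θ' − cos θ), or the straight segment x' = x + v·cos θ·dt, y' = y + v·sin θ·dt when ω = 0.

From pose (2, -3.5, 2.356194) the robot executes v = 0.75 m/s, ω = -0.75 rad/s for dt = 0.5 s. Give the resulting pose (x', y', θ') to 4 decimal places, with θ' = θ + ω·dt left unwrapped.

θ' = 2.3562 + -0.75·0.5 = 1.9812
R = v/ω = 0.75/-0.75 = -1.0000
x' = 2 + -1.0000·(sin 1.9812 − sin 2.3562) = 1.7901
y' = -3.5 − -1.0000·(cos 1.9812 − cos 2.3562) = -3.1919

(1.7901, -3.1919, 1.9812)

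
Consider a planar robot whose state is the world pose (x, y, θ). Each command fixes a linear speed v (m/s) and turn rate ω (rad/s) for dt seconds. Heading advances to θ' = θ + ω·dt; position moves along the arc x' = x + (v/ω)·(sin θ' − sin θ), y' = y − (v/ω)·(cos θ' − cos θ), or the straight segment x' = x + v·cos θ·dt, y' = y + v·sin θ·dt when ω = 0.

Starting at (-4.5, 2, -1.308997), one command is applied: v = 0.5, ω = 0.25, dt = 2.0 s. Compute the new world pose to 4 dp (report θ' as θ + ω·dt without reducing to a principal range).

θ' = -1.3090 + 0.25·2.0 = -0.8090
R = v/ω = 0.5/0.25 = 2.0000
x' = -4.5 + 2.0000·(sin -0.8090 − sin -1.3090) = -4.0153
y' = 2 − 2.0000·(cos -0.8090 − cos -1.3090) = 1.1372

(-4.0153, 1.1372, -0.8090)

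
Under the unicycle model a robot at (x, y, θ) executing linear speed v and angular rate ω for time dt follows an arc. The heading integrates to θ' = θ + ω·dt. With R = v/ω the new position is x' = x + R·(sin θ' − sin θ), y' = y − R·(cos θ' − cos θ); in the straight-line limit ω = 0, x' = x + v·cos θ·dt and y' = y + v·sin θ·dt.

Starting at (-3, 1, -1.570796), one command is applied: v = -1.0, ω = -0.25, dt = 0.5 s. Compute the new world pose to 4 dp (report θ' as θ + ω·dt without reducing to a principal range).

θ' = -1.5708 + -0.25·0.5 = -1.6958
R = v/ω = -1.0/-0.25 = 4.0000
x' = -3 + 4.0000·(sin -1.6958 − sin -1.5708) = -2.9688
y' = 1 − 4.0000·(cos -1.6958 − cos -1.5708) = 1.4987

(-2.9688, 1.4987, -1.6958)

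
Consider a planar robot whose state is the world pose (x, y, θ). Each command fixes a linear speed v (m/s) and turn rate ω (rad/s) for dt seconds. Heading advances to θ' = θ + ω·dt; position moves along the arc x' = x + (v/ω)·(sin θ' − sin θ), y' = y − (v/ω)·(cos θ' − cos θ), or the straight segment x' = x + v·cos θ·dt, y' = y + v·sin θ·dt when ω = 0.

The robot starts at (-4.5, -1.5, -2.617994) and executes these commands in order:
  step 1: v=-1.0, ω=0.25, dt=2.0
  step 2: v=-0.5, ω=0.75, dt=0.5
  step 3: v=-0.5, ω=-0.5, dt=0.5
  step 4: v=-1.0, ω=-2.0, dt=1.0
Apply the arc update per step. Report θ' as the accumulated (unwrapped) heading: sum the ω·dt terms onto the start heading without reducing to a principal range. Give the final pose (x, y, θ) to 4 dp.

(-2.0914, 0.4785, -3.9930)

step 1: θ'=-2.1180 (R=-4.0000) → pose (-3.0841, -0.1171, -2.1180)
step 2: θ'=-1.7430 (R=-0.6667) → pose (-2.9966, 0.1155, -1.7430)
step 3: θ'=-1.9930 (R=1.0000) → pose (-2.9236, 0.3540, -1.9930)
step 4: θ'=-3.9930 (R=0.5000) → pose (-2.0914, 0.4785, -3.9930)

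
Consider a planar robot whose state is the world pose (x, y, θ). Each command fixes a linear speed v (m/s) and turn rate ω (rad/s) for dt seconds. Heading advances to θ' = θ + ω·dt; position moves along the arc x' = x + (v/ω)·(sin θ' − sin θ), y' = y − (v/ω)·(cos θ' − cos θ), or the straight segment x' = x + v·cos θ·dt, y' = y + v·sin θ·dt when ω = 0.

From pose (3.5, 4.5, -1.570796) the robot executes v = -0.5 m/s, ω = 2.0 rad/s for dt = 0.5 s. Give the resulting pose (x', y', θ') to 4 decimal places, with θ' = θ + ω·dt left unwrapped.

(3.3851, 4.7104, -0.5708)

θ' = -1.5708 + 2.0·0.5 = -0.5708
R = v/ω = -0.5/2.0 = -0.2500
x' = 3.5 + -0.2500·(sin -0.5708 − sin -1.5708) = 3.3851
y' = 4.5 − -0.2500·(cos -0.5708 − cos -1.5708) = 4.7104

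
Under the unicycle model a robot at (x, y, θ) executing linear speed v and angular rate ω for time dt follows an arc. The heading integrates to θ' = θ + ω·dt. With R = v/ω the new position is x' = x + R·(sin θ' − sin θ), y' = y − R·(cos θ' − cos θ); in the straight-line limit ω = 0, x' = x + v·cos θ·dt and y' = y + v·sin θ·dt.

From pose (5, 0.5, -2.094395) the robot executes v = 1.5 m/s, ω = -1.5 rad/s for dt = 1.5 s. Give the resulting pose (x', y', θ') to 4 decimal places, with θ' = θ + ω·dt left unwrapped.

(3.2009, 0.6403, -4.3444)

θ' = -2.0944 + -1.5·1.5 = -4.3444
R = v/ω = 1.5/-1.5 = -1.0000
x' = 5 + -1.0000·(sin -4.3444 − sin -2.0944) = 3.2009
y' = 0.5 − -1.0000·(cos -4.3444 − cos -2.0944) = 0.6403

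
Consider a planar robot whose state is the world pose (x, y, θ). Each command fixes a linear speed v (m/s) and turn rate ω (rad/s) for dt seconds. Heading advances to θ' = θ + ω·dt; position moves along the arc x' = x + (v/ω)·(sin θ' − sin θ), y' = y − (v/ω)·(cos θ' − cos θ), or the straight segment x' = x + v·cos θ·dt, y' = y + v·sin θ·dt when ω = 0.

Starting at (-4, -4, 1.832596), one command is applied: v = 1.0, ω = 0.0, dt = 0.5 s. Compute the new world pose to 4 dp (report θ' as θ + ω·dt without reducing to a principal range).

(-4.1294, -3.5170, 1.8326)

θ' = 1.8326 + 0.0·0.5 = 1.8326
ω = 0 → straight: x' = -4 + 1.0·cos(1.8326)·0.5 = -4.1294
y' = -4 + 1.0·sin(1.8326)·0.5 = -3.5170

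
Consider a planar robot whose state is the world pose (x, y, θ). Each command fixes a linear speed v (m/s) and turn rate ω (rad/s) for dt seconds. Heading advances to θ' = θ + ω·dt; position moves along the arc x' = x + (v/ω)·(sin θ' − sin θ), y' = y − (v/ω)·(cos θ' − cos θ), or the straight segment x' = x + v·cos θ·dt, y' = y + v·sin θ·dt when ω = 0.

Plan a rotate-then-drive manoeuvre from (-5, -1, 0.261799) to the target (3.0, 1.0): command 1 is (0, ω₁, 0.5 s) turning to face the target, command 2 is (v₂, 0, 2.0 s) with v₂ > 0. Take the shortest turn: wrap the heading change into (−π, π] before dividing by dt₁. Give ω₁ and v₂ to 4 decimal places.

ω₁ = -0.0336, v₂ = 4.1231

heading to target = atan2(1−-1, 3−-5) = 0.2450
Δθ = wrap(0.2450 − 0.2618) = -0.0168; ω₁ = Δθ/dt₁ = -0.0336
distance = √((3−-5)² + (1−-1)²) = 8.2462; v₂ = distance/dt₂ = 4.1231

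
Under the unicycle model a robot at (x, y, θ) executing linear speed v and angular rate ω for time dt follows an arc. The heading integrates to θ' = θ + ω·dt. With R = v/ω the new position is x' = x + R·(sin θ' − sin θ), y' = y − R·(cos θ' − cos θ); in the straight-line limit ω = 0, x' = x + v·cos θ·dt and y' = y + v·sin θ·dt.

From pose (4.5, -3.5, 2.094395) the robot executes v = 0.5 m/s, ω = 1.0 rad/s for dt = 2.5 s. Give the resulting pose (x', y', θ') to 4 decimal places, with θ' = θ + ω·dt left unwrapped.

θ' = 2.0944 + 1.0·2.5 = 4.5944
R = v/ω = 0.5/1.0 = 0.5000
x' = 4.5 + 0.5000·(sin 4.5944 − sin 2.0944) = 3.5705
y' = -3.5 − 0.5000·(cos 4.5944 − cos 2.0944) = -3.6911

(3.5705, -3.6911, 4.5944)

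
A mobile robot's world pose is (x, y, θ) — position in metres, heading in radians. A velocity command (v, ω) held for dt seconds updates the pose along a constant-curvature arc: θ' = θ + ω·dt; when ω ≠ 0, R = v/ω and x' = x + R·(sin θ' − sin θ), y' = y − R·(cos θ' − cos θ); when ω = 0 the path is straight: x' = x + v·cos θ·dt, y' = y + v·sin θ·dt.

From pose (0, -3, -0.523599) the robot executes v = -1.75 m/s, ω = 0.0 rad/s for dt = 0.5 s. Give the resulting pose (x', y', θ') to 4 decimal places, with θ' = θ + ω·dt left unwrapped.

(-0.7578, -2.5625, -0.5236)

θ' = -0.5236 + 0.0·0.5 = -0.5236
ω = 0 → straight: x' = 0 + -1.75·cos(-0.5236)·0.5 = -0.7578
y' = -3 + -1.75·sin(-0.5236)·0.5 = -2.5625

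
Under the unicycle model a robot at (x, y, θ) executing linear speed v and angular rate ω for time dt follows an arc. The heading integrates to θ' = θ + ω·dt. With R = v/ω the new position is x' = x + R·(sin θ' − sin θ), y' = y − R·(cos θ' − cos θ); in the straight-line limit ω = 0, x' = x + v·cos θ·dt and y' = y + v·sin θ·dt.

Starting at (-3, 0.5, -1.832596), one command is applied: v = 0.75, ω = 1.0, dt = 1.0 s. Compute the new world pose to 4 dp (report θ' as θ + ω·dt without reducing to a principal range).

(-2.8303, -0.1988, -0.8326)

θ' = -1.8326 + 1.0·1.0 = -0.8326
R = v/ω = 0.75/1.0 = 0.7500
x' = -3 + 0.7500·(sin -0.8326 − sin -1.8326) = -2.8303
y' = 0.5 − 0.7500·(cos -0.8326 − cos -1.8326) = -0.1988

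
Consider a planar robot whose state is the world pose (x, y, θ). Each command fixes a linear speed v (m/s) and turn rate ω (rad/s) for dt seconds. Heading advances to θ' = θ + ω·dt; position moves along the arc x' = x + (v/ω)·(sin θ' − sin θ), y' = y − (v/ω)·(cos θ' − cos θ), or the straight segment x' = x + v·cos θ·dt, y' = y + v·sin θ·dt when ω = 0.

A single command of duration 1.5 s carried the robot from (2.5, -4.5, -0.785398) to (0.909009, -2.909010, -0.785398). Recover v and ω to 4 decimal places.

v = -1.5000, ω = 0.0000

Δθ = -0.785398 − -0.785398 = 0.000000
ω = Δθ/dt = 0.000000/1.5 = 0.0000
ω = 0 → v = (Δx·cos θ + Δy·sin θ)/dt = -1.5000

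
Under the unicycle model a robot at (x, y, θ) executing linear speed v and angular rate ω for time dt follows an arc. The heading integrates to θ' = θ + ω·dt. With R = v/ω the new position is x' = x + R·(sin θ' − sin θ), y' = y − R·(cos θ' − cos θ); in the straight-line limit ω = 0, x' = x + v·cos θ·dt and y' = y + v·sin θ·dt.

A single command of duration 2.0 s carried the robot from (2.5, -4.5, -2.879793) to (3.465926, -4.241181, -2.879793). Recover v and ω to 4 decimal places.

Δθ = -2.879793 − -2.879793 = 0.000000
ω = Δθ/dt = 0.000000/2.0 = 0.0000
ω = 0 → v = (Δx·cos θ + Δy·sin θ)/dt = -0.5000

v = -0.5000, ω = 0.0000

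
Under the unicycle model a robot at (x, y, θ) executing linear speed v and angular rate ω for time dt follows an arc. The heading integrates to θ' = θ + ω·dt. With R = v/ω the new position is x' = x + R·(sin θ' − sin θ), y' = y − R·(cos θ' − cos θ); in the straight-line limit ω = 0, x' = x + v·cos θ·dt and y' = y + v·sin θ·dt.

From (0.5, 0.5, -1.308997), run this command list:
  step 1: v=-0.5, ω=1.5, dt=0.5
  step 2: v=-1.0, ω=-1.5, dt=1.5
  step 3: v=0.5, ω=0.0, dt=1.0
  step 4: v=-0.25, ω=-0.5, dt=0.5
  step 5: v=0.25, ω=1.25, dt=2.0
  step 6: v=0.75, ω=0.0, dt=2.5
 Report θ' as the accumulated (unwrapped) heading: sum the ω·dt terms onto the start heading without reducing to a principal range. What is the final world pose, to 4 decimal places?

step 1: θ'=-0.5590 (R=-0.3333) → pose (0.3548, 0.6963, -0.5590)
step 2: θ'=-2.8090 (R=0.6667) → pose (0.4907, 1.8916, -2.8090)
step 3: θ'=-2.8090 (straight) → pose (0.0181, 1.7284, -2.8090)
step 4: θ'=-3.0590 (R=0.5000) → pose (0.1401, 1.7541, -3.0590)
step 5: θ'=-0.5590 (R=0.2000) → pose (0.0505, 1.3852, -0.5590)
step 6: θ'=-0.5590 (straight) → pose (1.6401, 0.3908, -0.5590)

(1.6401, 0.3908, -0.5590)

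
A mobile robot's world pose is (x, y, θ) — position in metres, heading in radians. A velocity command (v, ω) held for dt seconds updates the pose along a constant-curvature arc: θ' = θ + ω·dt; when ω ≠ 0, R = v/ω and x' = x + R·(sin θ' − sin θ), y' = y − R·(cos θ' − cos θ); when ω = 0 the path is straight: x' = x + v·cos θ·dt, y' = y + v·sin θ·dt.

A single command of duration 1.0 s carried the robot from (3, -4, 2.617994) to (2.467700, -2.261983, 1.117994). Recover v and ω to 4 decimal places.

Δθ = 1.117994 − 2.617994 = -1.500000
ω = Δθ/dt = -1.500000/1.0 = -1.5000
R = −Δy/(cos θ' − cos θ) = -1.3333
v = R·ω = -1.3333·-1.5000 = 2.0000

v = 2.0000, ω = -1.5000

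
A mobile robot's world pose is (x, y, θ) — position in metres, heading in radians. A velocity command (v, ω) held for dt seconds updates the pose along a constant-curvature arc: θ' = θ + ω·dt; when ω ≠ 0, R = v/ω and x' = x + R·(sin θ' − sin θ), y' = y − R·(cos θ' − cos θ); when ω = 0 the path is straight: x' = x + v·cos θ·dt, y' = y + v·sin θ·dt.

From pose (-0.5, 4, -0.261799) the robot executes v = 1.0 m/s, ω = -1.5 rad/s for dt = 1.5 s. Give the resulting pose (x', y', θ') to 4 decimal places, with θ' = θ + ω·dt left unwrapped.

(-0.2799, 2.8173, -2.5118)

θ' = -0.2618 + -1.5·1.5 = -2.5118
R = v/ω = 1.0/-1.5 = -0.6667
x' = -0.5 + -0.6667·(sin -2.5118 − sin -0.2618) = -0.2799
y' = 4 − -0.6667·(cos -2.5118 − cos -0.2618) = 2.8173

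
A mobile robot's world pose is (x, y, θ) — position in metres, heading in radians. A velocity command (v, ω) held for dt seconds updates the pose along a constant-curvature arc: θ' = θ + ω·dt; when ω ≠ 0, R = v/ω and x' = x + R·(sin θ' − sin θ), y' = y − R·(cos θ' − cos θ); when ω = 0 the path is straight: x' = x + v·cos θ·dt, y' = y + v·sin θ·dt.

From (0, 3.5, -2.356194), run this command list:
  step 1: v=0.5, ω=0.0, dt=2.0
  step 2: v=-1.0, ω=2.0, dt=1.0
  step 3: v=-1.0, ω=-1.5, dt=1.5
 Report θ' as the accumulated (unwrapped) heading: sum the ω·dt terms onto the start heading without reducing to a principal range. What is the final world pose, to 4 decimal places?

(-0.9940, 4.8133, -2.6062)

step 1: θ'=-2.3562 (straight) → pose (-0.7071, 2.7929, -2.3562)
step 2: θ'=-0.3562 (R=-0.5000) → pose (-0.8863, 3.6151, -0.3562)
step 3: θ'=-2.6062 (R=0.6667) → pose (-0.9940, 4.8133, -2.6062)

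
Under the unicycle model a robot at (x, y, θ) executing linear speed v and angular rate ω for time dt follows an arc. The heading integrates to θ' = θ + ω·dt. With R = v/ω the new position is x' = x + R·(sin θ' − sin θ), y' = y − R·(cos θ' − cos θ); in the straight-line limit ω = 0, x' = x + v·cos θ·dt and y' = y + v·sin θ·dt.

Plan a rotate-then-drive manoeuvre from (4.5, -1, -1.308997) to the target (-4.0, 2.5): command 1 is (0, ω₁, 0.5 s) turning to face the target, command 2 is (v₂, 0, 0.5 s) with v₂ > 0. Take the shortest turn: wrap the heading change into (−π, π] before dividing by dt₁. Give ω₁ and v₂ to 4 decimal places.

ω₁ = -4.4464, v₂ = 18.3848

heading to target = atan2(2.5−-1, -4−4.5) = 2.7510
Δθ = wrap(2.7510 − -1.3090) = -2.2232; ω₁ = Δθ/dt₁ = -4.4464
distance = √((-4−4.5)² + (2.5−-1)²) = 9.1924; v₂ = distance/dt₂ = 18.3848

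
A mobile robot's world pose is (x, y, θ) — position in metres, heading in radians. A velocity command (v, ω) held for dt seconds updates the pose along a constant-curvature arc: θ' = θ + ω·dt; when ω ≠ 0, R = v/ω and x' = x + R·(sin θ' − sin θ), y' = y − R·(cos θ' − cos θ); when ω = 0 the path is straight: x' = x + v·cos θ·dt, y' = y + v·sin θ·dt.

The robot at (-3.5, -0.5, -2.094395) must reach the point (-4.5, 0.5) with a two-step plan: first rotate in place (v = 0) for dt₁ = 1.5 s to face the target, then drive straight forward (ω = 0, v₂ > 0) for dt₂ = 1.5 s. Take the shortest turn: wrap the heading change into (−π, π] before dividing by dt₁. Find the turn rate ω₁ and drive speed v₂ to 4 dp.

heading to target = atan2(0.5−-0.5, -4.5−-3.5) = 2.3562
Δθ = wrap(2.3562 − -2.0944) = -1.8326; ω₁ = Δθ/dt₁ = -1.2217
distance = √((-4.5−-3.5)² + (0.5−-0.5)²) = 1.4142; v₂ = distance/dt₂ = 0.9428

ω₁ = -1.2217, v₂ = 0.9428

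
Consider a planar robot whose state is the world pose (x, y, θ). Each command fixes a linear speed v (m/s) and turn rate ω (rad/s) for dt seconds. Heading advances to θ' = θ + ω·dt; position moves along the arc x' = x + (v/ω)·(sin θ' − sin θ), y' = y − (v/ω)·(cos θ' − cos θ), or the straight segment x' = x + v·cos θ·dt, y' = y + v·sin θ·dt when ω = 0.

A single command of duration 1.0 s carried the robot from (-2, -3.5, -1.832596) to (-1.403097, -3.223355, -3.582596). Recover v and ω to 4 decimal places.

v = -0.7500, ω = -1.7500

Δθ = -3.582596 − -1.832596 = -1.750000
ω = Δθ/dt = -1.750000/1.0 = -1.7500
R = Δx/(sin θ' − sin θ) = 0.4286
v = R·ω = 0.4286·-1.7500 = -0.7500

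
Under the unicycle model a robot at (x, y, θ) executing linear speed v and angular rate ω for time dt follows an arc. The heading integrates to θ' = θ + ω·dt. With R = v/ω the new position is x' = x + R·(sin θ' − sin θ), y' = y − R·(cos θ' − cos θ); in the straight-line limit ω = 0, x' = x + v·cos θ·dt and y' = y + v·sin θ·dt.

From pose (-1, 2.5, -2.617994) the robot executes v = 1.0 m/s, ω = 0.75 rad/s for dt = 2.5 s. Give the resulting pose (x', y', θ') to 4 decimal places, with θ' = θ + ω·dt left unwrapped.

θ' = -2.6180 + 0.75·2.5 = -0.7430
R = v/ω = 1.0/0.75 = 1.3333
x' = -1 + 1.3333·(sin -0.7430 − sin -2.6180) = -1.2353
y' = 2.5 − 1.3333·(cos -0.7430 − cos -2.6180) = 0.3634

(-1.2353, 0.3634, -0.7430)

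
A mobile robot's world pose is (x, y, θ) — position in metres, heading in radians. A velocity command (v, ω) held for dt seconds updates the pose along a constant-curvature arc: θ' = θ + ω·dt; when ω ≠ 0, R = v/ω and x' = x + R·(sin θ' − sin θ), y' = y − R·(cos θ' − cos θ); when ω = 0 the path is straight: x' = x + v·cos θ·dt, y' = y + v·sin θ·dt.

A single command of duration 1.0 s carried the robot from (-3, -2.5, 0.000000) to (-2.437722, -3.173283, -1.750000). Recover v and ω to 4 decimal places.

Δθ = -1.750000 − 0.000000 = -1.750000
ω = Δθ/dt = -1.750000/1.0 = -1.7500
R = −Δy/(cos θ' − cos θ) = -0.5714
v = R·ω = -0.5714·-1.7500 = 1.0000

v = 1.0000, ω = -1.7500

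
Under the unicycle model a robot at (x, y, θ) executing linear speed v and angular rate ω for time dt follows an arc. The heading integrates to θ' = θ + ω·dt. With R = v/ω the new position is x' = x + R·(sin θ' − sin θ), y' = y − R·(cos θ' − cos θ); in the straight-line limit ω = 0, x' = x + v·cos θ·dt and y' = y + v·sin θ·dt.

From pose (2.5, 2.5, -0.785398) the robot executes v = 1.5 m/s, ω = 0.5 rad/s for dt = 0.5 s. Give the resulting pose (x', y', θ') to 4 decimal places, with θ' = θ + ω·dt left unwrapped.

(3.0908, 2.0411, -0.5354)

θ' = -0.7854 + 0.5·0.5 = -0.5354
R = v/ω = 1.5/0.5 = 3.0000
x' = 2.5 + 3.0000·(sin -0.5354 − sin -0.7854) = 3.0908
y' = 2.5 − 3.0000·(cos -0.5354 − cos -0.7854) = 2.0411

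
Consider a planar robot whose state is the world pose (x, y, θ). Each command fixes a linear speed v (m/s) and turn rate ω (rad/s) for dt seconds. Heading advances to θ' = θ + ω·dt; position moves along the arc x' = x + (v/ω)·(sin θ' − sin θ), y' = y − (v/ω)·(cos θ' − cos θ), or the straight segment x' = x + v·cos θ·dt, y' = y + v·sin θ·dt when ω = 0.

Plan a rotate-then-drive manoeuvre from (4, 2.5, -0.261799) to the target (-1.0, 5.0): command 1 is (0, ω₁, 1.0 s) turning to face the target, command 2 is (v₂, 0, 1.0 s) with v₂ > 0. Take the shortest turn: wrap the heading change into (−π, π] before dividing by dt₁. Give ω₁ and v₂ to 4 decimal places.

ω₁ = 2.9397, v₂ = 5.5902

heading to target = atan2(5−2.5, -1−4) = 2.6779
Δθ = wrap(2.6779 − -0.2618) = 2.9397; ω₁ = Δθ/dt₁ = 2.9397
distance = √((-1−4)² + (5−2.5)²) = 5.5902; v₂ = distance/dt₂ = 5.5902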